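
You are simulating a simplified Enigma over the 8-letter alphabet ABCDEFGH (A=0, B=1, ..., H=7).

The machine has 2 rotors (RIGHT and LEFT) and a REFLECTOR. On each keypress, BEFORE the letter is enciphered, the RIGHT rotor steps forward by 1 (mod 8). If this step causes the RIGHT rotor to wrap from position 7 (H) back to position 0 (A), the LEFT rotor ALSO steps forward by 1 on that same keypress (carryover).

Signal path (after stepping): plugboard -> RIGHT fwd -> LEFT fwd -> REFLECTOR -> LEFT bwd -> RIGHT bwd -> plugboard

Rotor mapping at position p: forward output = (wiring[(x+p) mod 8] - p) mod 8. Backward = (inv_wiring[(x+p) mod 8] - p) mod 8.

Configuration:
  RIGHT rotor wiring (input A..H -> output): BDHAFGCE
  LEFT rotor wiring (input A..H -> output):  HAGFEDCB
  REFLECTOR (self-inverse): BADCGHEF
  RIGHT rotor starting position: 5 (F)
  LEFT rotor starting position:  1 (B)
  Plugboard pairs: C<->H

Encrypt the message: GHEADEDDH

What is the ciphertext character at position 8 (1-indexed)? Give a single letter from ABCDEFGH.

Char 1 ('G'): step: R->6, L=1; G->plug->G->R->H->L->G->refl->E->L'->C->R'->F->plug->F
Char 2 ('H'): step: R->7, L=1; H->plug->C->R->E->L->C->refl->D->L'->D->R'->H->plug->C
Char 3 ('E'): step: R->0, L->2 (L advanced); E->plug->E->R->F->L->H->refl->F->L'->G->R'->F->plug->F
Char 4 ('A'): step: R->1, L=2; A->plug->A->R->C->L->C->refl->D->L'->B->R'->F->plug->F
Char 5 ('D'): step: R->2, L=2; D->plug->D->R->E->L->A->refl->B->L'->D->R'->C->plug->H
Char 6 ('E'): step: R->3, L=2; E->plug->E->R->B->L->D->refl->C->L'->C->R'->B->plug->B
Char 7 ('D'): step: R->4, L=2; D->plug->D->R->A->L->E->refl->G->L'->H->R'->F->plug->F
Char 8 ('D'): step: R->5, L=2; D->plug->D->R->E->L->A->refl->B->L'->D->R'->G->plug->G

G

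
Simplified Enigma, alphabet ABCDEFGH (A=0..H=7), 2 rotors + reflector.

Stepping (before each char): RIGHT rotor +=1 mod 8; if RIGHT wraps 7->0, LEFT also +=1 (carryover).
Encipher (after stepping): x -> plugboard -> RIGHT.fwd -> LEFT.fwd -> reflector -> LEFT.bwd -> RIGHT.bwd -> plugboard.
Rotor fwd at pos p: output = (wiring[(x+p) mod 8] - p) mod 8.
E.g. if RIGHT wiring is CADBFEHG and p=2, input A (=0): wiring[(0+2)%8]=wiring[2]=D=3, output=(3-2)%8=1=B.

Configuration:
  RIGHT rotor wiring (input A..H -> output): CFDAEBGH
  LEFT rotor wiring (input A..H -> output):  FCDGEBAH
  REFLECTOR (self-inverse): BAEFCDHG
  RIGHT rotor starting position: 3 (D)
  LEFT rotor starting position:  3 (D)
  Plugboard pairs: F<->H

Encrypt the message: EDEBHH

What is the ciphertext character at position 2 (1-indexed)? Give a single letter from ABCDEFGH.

Char 1 ('E'): step: R->4, L=3; E->plug->E->R->G->L->H->refl->G->L'->C->R'->C->plug->C
Char 2 ('D'): step: R->5, L=3; D->plug->D->R->F->L->C->refl->E->L'->E->R'->A->plug->A

A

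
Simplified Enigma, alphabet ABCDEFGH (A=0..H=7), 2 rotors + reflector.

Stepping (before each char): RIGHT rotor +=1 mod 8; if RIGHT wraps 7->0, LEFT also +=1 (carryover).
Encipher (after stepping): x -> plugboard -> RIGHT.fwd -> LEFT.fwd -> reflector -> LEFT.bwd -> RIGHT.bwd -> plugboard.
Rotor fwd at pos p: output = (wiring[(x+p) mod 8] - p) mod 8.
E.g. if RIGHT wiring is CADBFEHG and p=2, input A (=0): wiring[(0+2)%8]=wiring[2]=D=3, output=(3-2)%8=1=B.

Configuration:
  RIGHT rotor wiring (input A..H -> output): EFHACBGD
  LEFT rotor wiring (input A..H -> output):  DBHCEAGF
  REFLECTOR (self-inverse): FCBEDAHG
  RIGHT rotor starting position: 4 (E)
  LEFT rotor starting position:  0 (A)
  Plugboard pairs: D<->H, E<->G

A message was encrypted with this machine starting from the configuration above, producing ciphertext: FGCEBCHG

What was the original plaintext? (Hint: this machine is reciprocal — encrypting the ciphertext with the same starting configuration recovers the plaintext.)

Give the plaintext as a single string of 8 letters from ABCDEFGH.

Char 1 ('F'): step: R->5, L=0; F->plug->F->R->C->L->H->refl->G->L'->G->R'->C->plug->C
Char 2 ('G'): step: R->6, L=0; G->plug->E->R->B->L->B->refl->C->L'->D->R'->H->plug->D
Char 3 ('C'): step: R->7, L=0; C->plug->C->R->G->L->G->refl->H->L'->C->R'->G->plug->E
Char 4 ('E'): step: R->0, L->1 (L advanced); E->plug->G->R->G->L->E->refl->D->L'->D->R'->H->plug->D
Char 5 ('B'): step: R->1, L=1; B->plug->B->R->G->L->E->refl->D->L'->D->R'->H->plug->D
Char 6 ('C'): step: R->2, L=1; C->plug->C->R->A->L->A->refl->F->L'->F->R'->A->plug->A
Char 7 ('H'): step: R->3, L=1; H->plug->D->R->D->L->D->refl->E->L'->G->R'->C->plug->C
Char 8 ('G'): step: R->4, L=1; G->plug->E->R->A->L->A->refl->F->L'->F->R'->B->plug->B

Answer: CDEDDACB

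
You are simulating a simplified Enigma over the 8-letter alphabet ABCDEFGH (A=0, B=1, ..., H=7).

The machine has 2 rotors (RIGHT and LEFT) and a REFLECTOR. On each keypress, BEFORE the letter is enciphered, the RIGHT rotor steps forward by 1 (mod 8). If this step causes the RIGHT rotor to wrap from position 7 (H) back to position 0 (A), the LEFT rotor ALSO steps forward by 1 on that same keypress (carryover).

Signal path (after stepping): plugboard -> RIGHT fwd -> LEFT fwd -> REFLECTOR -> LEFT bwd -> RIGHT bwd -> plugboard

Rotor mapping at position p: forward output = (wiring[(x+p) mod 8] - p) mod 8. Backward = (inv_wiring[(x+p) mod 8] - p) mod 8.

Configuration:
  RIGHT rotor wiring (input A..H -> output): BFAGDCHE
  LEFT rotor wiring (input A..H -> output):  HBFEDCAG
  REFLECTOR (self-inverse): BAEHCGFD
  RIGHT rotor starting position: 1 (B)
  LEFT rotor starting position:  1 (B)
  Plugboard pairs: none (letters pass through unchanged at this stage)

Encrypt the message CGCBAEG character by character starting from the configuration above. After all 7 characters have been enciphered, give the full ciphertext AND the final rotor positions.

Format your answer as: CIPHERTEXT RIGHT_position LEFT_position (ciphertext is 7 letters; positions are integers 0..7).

Char 1 ('C'): step: R->2, L=1; C->plug->C->R->B->L->E->refl->C->L'->D->R'->H->plug->H
Char 2 ('G'): step: R->3, L=1; G->plug->G->R->C->L->D->refl->H->L'->F->R'->H->plug->H
Char 3 ('C'): step: R->4, L=1; C->plug->C->R->D->L->C->refl->E->L'->B->R'->F->plug->F
Char 4 ('B'): step: R->5, L=1; B->plug->B->R->C->L->D->refl->H->L'->F->R'->A->plug->A
Char 5 ('A'): step: R->6, L=1; A->plug->A->R->B->L->E->refl->C->L'->D->R'->C->plug->C
Char 6 ('E'): step: R->7, L=1; E->plug->E->R->H->L->G->refl->F->L'->G->R'->C->plug->C
Char 7 ('G'): step: R->0, L->2 (L advanced); G->plug->G->R->H->L->H->refl->D->L'->A->R'->C->plug->C
Final: ciphertext=HHFACCC, RIGHT=0, LEFT=2

Answer: HHFACCC 0 2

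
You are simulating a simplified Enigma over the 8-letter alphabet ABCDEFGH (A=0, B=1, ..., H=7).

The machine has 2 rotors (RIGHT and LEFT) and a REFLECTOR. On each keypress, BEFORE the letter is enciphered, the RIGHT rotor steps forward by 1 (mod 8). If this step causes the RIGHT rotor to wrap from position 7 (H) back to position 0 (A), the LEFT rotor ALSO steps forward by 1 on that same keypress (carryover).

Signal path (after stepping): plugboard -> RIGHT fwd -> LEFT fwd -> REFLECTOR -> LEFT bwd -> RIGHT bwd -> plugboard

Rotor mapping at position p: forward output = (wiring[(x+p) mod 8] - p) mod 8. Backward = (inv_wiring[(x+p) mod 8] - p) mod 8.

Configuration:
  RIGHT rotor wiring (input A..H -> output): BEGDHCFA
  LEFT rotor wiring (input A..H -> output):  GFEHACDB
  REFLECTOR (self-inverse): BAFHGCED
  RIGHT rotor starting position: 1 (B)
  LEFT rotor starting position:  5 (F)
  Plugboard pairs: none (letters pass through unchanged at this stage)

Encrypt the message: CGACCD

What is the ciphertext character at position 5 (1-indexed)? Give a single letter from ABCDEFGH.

Char 1 ('C'): step: R->2, L=5; C->plug->C->R->F->L->H->refl->D->L'->H->R'->G->plug->G
Char 2 ('G'): step: R->3, L=5; G->plug->G->R->B->L->G->refl->E->L'->C->R'->D->plug->D
Char 3 ('A'): step: R->4, L=5; A->plug->A->R->D->L->B->refl->A->L'->E->R'->D->plug->D
Char 4 ('C'): step: R->5, L=5; C->plug->C->R->D->L->B->refl->A->L'->E->R'->D->plug->D
Char 5 ('C'): step: R->6, L=5; C->plug->C->R->D->L->B->refl->A->L'->E->R'->H->plug->H

H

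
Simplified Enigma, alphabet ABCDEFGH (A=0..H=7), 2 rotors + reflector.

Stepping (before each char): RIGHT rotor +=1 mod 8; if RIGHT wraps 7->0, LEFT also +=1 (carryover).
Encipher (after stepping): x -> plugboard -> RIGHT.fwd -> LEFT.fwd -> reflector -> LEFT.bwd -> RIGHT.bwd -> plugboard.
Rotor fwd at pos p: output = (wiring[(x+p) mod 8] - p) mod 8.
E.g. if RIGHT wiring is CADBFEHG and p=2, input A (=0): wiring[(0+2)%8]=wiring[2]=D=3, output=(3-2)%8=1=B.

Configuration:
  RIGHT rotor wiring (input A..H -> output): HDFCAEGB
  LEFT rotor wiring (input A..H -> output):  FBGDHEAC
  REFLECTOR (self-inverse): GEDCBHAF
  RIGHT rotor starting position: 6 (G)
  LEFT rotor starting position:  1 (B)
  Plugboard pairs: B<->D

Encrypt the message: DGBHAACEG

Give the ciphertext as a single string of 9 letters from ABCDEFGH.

Answer: EDADHBGGC

Derivation:
Char 1 ('D'): step: R->7, L=1; D->plug->B->R->A->L->A->refl->G->L'->D->R'->E->plug->E
Char 2 ('G'): step: R->0, L->2 (L advanced); G->plug->G->R->G->L->D->refl->C->L'->D->R'->B->plug->D
Char 3 ('B'): step: R->1, L=2; B->plug->D->R->H->L->H->refl->F->L'->C->R'->A->plug->A
Char 4 ('H'): step: R->2, L=2; H->plug->H->R->B->L->B->refl->E->L'->A->R'->B->plug->D
Char 5 ('A'): step: R->3, L=2; A->plug->A->R->H->L->H->refl->F->L'->C->R'->H->plug->H
Char 6 ('A'): step: R->4, L=2; A->plug->A->R->E->L->G->refl->A->L'->F->R'->D->plug->B
Char 7 ('C'): step: R->5, L=2; C->plug->C->R->E->L->G->refl->A->L'->F->R'->G->plug->G
Char 8 ('E'): step: R->6, L=2; E->plug->E->R->H->L->H->refl->F->L'->C->R'->G->plug->G
Char 9 ('G'): step: R->7, L=2; G->plug->G->R->F->L->A->refl->G->L'->E->R'->C->plug->C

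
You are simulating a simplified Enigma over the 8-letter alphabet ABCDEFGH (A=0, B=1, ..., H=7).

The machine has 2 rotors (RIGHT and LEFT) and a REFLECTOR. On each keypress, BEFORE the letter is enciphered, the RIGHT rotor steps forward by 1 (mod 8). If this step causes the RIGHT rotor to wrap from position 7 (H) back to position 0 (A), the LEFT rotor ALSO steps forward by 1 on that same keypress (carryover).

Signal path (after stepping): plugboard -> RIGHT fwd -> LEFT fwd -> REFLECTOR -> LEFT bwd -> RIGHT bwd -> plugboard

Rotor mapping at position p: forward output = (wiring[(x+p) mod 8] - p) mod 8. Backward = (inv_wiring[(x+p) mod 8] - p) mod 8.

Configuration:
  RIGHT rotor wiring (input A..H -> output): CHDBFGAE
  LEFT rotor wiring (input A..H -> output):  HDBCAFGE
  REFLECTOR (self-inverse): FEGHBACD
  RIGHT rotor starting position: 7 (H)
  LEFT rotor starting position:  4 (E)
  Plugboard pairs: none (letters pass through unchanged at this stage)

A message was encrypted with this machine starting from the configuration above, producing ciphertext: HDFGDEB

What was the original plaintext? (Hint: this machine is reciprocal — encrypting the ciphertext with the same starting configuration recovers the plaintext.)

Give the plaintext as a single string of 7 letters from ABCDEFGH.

Char 1 ('H'): step: R->0, L->5 (L advanced); H->plug->H->R->E->L->G->refl->C->L'->D->R'->C->plug->C
Char 2 ('D'): step: R->1, L=5; D->plug->D->R->E->L->G->refl->C->L'->D->R'->G->plug->G
Char 3 ('F'): step: R->2, L=5; F->plug->F->R->C->L->H->refl->D->L'->H->R'->B->plug->B
Char 4 ('G'): step: R->3, L=5; G->plug->G->R->E->L->G->refl->C->L'->D->R'->C->plug->C
Char 5 ('D'): step: R->4, L=5; D->plug->D->R->A->L->A->refl->F->L'->G->R'->E->plug->E
Char 6 ('E'): step: R->5, L=5; E->plug->E->R->C->L->H->refl->D->L'->H->R'->C->plug->C
Char 7 ('B'): step: R->6, L=5; B->plug->B->R->G->L->F->refl->A->L'->A->R'->H->plug->H

Answer: CGBCECH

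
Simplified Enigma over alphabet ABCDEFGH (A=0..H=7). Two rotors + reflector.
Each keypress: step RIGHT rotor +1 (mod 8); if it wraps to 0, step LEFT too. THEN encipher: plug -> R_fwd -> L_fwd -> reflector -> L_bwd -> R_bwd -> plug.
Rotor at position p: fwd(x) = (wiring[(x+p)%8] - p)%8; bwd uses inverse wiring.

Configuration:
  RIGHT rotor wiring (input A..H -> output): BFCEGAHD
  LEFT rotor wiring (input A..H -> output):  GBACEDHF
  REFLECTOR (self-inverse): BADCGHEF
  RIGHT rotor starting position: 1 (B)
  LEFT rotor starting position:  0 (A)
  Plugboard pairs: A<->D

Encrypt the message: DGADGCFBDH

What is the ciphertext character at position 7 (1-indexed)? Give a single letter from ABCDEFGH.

Char 1 ('D'): step: R->2, L=0; D->plug->A->R->A->L->G->refl->E->L'->E->R'->C->plug->C
Char 2 ('G'): step: R->3, L=0; G->plug->G->R->C->L->A->refl->B->L'->B->R'->A->plug->D
Char 3 ('A'): step: R->4, L=0; A->plug->D->R->H->L->F->refl->H->L'->G->R'->G->plug->G
Char 4 ('D'): step: R->5, L=0; D->plug->A->R->D->L->C->refl->D->L'->F->R'->F->plug->F
Char 5 ('G'): step: R->6, L=0; G->plug->G->R->A->L->G->refl->E->L'->E->R'->E->plug->E
Char 6 ('C'): step: R->7, L=0; C->plug->C->R->G->L->H->refl->F->L'->H->R'->F->plug->F
Char 7 ('F'): step: R->0, L->1 (L advanced); F->plug->F->R->A->L->A->refl->B->L'->C->R'->C->plug->C

C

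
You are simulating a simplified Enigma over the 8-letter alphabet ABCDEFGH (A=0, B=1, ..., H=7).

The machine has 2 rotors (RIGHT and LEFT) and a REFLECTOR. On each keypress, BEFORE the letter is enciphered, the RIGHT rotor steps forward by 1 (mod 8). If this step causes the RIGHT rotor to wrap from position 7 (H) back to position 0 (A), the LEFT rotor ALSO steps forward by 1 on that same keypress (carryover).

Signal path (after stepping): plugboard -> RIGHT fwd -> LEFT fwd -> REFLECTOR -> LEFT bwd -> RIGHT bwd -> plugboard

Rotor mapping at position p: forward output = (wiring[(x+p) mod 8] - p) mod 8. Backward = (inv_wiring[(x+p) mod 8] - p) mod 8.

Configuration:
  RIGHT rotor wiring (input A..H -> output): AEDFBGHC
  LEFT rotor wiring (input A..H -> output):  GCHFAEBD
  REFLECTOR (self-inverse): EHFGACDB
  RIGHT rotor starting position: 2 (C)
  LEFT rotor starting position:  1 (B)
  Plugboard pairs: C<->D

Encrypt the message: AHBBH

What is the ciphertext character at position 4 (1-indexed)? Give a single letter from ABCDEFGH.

Char 1 ('A'): step: R->3, L=1; A->plug->A->R->C->L->E->refl->A->L'->F->R'->F->plug->F
Char 2 ('H'): step: R->4, L=1; H->plug->H->R->B->L->G->refl->D->L'->E->R'->E->plug->E
Char 3 ('B'): step: R->5, L=1; B->plug->B->R->C->L->E->refl->A->L'->F->R'->C->plug->D
Char 4 ('B'): step: R->6, L=1; B->plug->B->R->E->L->D->refl->G->L'->B->R'->A->plug->A

A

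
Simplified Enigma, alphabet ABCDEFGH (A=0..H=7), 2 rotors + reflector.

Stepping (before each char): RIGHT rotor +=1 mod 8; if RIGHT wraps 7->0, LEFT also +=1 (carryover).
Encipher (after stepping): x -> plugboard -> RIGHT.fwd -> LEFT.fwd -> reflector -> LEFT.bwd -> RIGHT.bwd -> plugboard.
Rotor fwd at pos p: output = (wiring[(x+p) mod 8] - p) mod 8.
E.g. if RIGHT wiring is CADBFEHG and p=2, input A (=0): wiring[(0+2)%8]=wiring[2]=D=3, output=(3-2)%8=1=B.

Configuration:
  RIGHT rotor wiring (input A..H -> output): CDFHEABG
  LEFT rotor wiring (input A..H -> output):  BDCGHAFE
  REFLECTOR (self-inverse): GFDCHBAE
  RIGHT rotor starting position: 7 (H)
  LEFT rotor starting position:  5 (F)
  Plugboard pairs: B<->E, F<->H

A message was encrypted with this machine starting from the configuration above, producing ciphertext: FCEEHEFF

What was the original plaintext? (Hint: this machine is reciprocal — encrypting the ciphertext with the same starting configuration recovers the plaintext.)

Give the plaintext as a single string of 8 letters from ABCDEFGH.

Char 1 ('F'): step: R->0, L->6 (L advanced); F->plug->H->R->G->L->B->refl->F->L'->D->R'->B->plug->E
Char 2 ('C'): step: R->1, L=6; C->plug->C->R->G->L->B->refl->F->L'->D->R'->D->plug->D
Char 3 ('E'): step: R->2, L=6; E->plug->B->R->F->L->A->refl->G->L'->B->R'->H->plug->F
Char 4 ('E'): step: R->3, L=6; E->plug->B->R->B->L->G->refl->A->L'->F->R'->C->plug->C
Char 5 ('H'): step: R->4, L=6; H->plug->F->R->H->L->C->refl->D->L'->C->R'->D->plug->D
Char 6 ('E'): step: R->5, L=6; E->plug->B->R->E->L->E->refl->H->L'->A->R'->F->plug->H
Char 7 ('F'): step: R->6, L=6; F->plug->H->R->C->L->D->refl->C->L'->H->R'->E->plug->B
Char 8 ('F'): step: R->7, L=6; F->plug->H->R->C->L->D->refl->C->L'->H->R'->A->plug->A

Answer: EDFCDHBA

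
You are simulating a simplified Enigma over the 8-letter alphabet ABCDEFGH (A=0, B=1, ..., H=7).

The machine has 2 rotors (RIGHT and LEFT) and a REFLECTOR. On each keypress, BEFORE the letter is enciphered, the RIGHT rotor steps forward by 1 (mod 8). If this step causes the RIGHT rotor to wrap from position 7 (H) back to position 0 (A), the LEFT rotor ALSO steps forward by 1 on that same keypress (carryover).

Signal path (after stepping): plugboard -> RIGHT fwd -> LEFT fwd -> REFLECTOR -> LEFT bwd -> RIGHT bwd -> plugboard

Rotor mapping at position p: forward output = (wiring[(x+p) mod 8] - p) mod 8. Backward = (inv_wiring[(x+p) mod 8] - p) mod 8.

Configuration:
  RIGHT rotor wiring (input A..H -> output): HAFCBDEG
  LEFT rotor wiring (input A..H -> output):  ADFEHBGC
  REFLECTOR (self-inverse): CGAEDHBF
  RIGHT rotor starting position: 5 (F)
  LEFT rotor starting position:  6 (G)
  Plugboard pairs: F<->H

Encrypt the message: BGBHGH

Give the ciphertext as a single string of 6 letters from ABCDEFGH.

Char 1 ('B'): step: R->6, L=6; B->plug->B->R->A->L->A->refl->C->L'->C->R'->D->plug->D
Char 2 ('G'): step: R->7, L=6; G->plug->G->R->E->L->H->refl->F->L'->D->R'->E->plug->E
Char 3 ('B'): step: R->0, L->7 (L advanced); B->plug->B->R->A->L->D->refl->E->L'->C->R'->D->plug->D
Char 4 ('H'): step: R->1, L=7; H->plug->F->R->D->L->G->refl->B->L'->B->R'->C->plug->C
Char 5 ('G'): step: R->2, L=7; G->plug->G->R->F->L->A->refl->C->L'->G->R'->H->plug->F
Char 6 ('H'): step: R->3, L=7; H->plug->F->R->E->L->F->refl->H->L'->H->R'->A->plug->A

Answer: DEDCFA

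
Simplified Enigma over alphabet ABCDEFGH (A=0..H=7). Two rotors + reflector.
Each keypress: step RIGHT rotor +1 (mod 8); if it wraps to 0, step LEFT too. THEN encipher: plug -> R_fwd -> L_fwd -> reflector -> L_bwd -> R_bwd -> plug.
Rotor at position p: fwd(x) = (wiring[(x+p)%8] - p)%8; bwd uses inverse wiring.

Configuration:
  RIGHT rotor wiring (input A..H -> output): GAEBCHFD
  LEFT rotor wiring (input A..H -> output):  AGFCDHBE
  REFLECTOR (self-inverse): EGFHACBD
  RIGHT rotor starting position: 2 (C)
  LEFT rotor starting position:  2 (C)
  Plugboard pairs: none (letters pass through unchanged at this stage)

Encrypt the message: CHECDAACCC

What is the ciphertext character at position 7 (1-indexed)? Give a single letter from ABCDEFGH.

Char 1 ('C'): step: R->3, L=2; C->plug->C->R->E->L->H->refl->D->L'->A->R'->E->plug->E
Char 2 ('H'): step: R->4, L=2; H->plug->H->R->F->L->C->refl->F->L'->D->R'->B->plug->B
Char 3 ('E'): step: R->5, L=2; E->plug->E->R->D->L->F->refl->C->L'->F->R'->H->plug->H
Char 4 ('C'): step: R->6, L=2; C->plug->C->R->A->L->D->refl->H->L'->E->R'->G->plug->G
Char 5 ('D'): step: R->7, L=2; D->plug->D->R->F->L->C->refl->F->L'->D->R'->F->plug->F
Char 6 ('A'): step: R->0, L->3 (L advanced); A->plug->A->R->G->L->D->refl->H->L'->A->R'->B->plug->B
Char 7 ('A'): step: R->1, L=3; A->plug->A->R->H->L->C->refl->F->L'->F->R'->H->plug->H

H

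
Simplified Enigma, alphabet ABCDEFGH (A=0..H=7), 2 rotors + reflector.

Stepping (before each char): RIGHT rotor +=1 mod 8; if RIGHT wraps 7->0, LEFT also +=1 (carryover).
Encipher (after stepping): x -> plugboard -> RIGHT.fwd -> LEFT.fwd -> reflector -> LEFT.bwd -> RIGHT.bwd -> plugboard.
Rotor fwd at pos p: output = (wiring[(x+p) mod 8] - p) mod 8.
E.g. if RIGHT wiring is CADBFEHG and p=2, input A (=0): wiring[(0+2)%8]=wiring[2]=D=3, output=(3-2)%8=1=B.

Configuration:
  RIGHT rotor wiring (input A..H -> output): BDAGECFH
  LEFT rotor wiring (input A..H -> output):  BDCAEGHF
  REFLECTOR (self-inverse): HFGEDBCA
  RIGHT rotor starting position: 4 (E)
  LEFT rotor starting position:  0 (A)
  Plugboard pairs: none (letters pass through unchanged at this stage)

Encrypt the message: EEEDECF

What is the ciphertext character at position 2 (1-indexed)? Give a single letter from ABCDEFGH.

Char 1 ('E'): step: R->5, L=0; E->plug->E->R->G->L->H->refl->A->L'->D->R'->F->plug->F
Char 2 ('E'): step: R->6, L=0; E->plug->E->R->C->L->C->refl->G->L'->F->R'->D->plug->D

D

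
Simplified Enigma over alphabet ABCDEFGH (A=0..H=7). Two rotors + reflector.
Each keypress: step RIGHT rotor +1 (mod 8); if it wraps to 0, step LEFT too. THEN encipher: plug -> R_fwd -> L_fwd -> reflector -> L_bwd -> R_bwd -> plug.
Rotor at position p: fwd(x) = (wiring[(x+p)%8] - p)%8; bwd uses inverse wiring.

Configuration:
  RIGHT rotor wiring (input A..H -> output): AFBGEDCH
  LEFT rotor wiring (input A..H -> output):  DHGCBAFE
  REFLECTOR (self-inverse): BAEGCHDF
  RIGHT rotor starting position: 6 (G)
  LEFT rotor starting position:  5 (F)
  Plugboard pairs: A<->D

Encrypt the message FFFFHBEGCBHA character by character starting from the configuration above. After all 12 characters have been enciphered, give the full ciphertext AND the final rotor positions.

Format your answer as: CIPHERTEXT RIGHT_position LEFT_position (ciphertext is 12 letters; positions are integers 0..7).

Answer: BEGDBGCBBCDF 2 7

Derivation:
Char 1 ('F'): step: R->7, L=5; F->plug->F->R->F->L->B->refl->A->L'->B->R'->B->plug->B
Char 2 ('F'): step: R->0, L->6 (L advanced); F->plug->F->R->D->L->B->refl->A->L'->E->R'->E->plug->E
Char 3 ('F'): step: R->1, L=6; F->plug->F->R->B->L->G->refl->D->L'->G->R'->G->plug->G
Char 4 ('F'): step: R->2, L=6; F->plug->F->R->F->L->E->refl->C->L'->H->R'->A->plug->D
Char 5 ('H'): step: R->3, L=6; H->plug->H->R->G->L->D->refl->G->L'->B->R'->B->plug->B
Char 6 ('B'): step: R->4, L=6; B->plug->B->R->H->L->C->refl->E->L'->F->R'->G->plug->G
Char 7 ('E'): step: R->5, L=6; E->plug->E->R->A->L->H->refl->F->L'->C->R'->C->plug->C
Char 8 ('G'): step: R->6, L=6; G->plug->G->R->G->L->D->refl->G->L'->B->R'->B->plug->B
Char 9 ('C'): step: R->7, L=6; C->plug->C->R->G->L->D->refl->G->L'->B->R'->B->plug->B
Char 10 ('B'): step: R->0, L->7 (L advanced); B->plug->B->R->F->L->C->refl->E->L'->B->R'->C->plug->C
Char 11 ('H'): step: R->1, L=7; H->plug->H->R->H->L->G->refl->D->L'->E->R'->A->plug->D
Char 12 ('A'): step: R->2, L=7; A->plug->D->R->B->L->E->refl->C->L'->F->R'->F->plug->F
Final: ciphertext=BEGDBGCBBCDF, RIGHT=2, LEFT=7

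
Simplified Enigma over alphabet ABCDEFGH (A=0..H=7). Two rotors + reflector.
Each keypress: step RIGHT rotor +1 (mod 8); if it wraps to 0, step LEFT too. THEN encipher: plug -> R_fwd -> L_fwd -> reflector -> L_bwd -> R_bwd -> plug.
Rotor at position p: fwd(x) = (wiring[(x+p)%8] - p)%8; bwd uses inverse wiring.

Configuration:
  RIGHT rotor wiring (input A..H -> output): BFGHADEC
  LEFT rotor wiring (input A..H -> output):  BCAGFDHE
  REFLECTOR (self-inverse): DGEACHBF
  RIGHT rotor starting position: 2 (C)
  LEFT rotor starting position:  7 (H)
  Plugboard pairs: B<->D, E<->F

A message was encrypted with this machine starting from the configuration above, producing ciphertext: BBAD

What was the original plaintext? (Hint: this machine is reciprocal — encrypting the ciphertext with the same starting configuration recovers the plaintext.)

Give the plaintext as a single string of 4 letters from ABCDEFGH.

Answer: EEEF

Derivation:
Char 1 ('B'): step: R->3, L=7; B->plug->D->R->B->L->C->refl->E->L'->G->R'->F->plug->E
Char 2 ('B'): step: R->4, L=7; B->plug->D->R->G->L->E->refl->C->L'->B->R'->F->plug->E
Char 3 ('A'): step: R->5, L=7; A->plug->A->R->G->L->E->refl->C->L'->B->R'->F->plug->E
Char 4 ('D'): step: R->6, L=7; D->plug->B->R->E->L->H->refl->F->L'->A->R'->E->plug->F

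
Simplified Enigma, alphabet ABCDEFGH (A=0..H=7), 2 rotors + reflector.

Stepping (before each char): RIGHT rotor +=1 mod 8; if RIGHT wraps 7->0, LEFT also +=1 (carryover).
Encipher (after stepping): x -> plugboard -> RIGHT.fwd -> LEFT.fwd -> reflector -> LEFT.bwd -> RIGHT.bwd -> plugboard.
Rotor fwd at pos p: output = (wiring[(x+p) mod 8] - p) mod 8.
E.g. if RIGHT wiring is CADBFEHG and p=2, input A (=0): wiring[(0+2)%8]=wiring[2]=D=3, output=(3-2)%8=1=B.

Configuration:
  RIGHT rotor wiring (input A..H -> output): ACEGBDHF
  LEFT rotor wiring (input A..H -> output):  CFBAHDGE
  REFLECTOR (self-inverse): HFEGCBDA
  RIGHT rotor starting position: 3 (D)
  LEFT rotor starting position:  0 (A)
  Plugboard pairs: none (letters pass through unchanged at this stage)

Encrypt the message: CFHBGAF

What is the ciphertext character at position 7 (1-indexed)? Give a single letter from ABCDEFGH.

Char 1 ('C'): step: R->4, L=0; C->plug->C->R->D->L->A->refl->H->L'->E->R'->E->plug->E
Char 2 ('F'): step: R->5, L=0; F->plug->F->R->H->L->E->refl->C->L'->A->R'->C->plug->C
Char 3 ('H'): step: R->6, L=0; H->plug->H->R->F->L->D->refl->G->L'->G->R'->E->plug->E
Char 4 ('B'): step: R->7, L=0; B->plug->B->R->B->L->F->refl->B->L'->C->R'->F->plug->F
Char 5 ('G'): step: R->0, L->1 (L advanced); G->plug->G->R->H->L->B->refl->F->L'->F->R'->H->plug->H
Char 6 ('A'): step: R->1, L=1; A->plug->A->R->B->L->A->refl->H->L'->C->R'->E->plug->E
Char 7 ('F'): step: R->2, L=1; F->plug->F->R->D->L->G->refl->D->L'->G->R'->G->plug->G

G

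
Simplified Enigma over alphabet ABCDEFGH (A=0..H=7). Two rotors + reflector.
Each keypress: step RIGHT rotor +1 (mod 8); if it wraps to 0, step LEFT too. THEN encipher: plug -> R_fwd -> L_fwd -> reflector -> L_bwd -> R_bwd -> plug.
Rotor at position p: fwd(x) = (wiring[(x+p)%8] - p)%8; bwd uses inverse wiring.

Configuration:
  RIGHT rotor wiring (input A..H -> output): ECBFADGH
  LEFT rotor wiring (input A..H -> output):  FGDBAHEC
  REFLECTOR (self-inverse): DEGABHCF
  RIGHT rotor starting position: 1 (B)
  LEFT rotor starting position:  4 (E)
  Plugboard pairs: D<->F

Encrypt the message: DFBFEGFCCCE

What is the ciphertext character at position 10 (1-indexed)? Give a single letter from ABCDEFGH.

Char 1 ('D'): step: R->2, L=4; D->plug->F->R->F->L->C->refl->G->L'->D->R'->B->plug->B
Char 2 ('F'): step: R->3, L=4; F->plug->D->R->D->L->G->refl->C->L'->F->R'->B->plug->B
Char 3 ('B'): step: R->4, L=4; B->plug->B->R->H->L->F->refl->H->L'->G->R'->F->plug->D
Char 4 ('F'): step: R->5, L=4; F->plug->D->R->H->L->F->refl->H->L'->G->R'->A->plug->A
Char 5 ('E'): step: R->6, L=4; E->plug->E->R->D->L->G->refl->C->L'->F->R'->H->plug->H
Char 6 ('G'): step: R->7, L=4; G->plug->G->R->E->L->B->refl->E->L'->A->R'->A->plug->A
Char 7 ('F'): step: R->0, L->5 (L advanced); F->plug->D->R->F->L->G->refl->C->L'->A->R'->E->plug->E
Char 8 ('C'): step: R->1, L=5; C->plug->C->R->E->L->B->refl->E->L'->G->R'->G->plug->G
Char 9 ('C'): step: R->2, L=5; C->plug->C->R->G->L->E->refl->B->L'->E->R'->E->plug->E
Char 10 ('C'): step: R->3, L=5; C->plug->C->R->A->L->C->refl->G->L'->F->R'->B->plug->B

B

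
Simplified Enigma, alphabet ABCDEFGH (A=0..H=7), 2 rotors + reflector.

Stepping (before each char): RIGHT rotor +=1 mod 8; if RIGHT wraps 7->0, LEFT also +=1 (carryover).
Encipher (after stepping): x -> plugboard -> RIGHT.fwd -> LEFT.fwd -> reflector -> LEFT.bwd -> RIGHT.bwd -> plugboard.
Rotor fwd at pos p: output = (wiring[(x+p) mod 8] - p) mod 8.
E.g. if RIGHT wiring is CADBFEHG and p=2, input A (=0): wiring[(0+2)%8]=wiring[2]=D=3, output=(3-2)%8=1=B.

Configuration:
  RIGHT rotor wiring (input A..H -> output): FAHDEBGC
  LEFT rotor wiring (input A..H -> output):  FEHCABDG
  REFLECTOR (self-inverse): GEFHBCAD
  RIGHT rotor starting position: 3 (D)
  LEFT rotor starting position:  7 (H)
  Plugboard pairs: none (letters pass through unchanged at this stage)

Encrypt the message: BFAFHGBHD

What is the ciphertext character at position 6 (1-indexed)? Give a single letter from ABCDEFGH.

Char 1 ('B'): step: R->4, L=7; B->plug->B->R->F->L->B->refl->E->L'->H->R'->H->plug->H
Char 2 ('F'): step: R->5, L=7; F->plug->F->R->C->L->F->refl->C->L'->G->R'->G->plug->G
Char 3 ('A'): step: R->6, L=7; A->plug->A->R->A->L->H->refl->D->L'->E->R'->B->plug->B
Char 4 ('F'): step: R->7, L=7; F->plug->F->R->F->L->B->refl->E->L'->H->R'->H->plug->H
Char 5 ('H'): step: R->0, L->0 (L advanced); H->plug->H->R->C->L->H->refl->D->L'->G->R'->G->plug->G
Char 6 ('G'): step: R->1, L=0; G->plug->G->R->B->L->E->refl->B->L'->F->R'->F->plug->F

F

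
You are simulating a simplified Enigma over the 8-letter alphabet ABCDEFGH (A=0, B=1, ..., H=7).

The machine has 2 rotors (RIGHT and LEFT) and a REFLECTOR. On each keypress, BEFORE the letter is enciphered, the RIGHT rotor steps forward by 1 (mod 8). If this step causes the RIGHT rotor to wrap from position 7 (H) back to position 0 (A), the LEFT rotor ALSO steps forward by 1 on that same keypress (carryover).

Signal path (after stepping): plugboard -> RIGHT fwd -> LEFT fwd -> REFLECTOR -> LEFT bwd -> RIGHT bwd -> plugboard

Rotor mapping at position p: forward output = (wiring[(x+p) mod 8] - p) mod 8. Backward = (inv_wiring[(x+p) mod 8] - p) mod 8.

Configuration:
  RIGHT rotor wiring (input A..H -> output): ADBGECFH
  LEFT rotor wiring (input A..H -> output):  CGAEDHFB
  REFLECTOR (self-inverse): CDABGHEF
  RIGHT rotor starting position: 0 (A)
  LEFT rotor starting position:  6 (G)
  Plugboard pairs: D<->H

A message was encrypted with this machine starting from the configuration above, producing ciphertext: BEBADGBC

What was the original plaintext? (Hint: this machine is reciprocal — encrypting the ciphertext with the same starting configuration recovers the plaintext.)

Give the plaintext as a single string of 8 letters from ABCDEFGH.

Char 1 ('B'): step: R->1, L=6; B->plug->B->R->A->L->H->refl->F->L'->G->R'->G->plug->G
Char 2 ('E'): step: R->2, L=6; E->plug->E->R->D->L->A->refl->C->L'->E->R'->B->plug->B
Char 3 ('B'): step: R->3, L=6; B->plug->B->R->B->L->D->refl->B->L'->H->R'->C->plug->C
Char 4 ('A'): step: R->4, L=6; A->plug->A->R->A->L->H->refl->F->L'->G->R'->B->plug->B
Char 5 ('D'): step: R->5, L=6; D->plug->H->R->H->L->B->refl->D->L'->B->R'->G->plug->G
Char 6 ('G'): step: R->6, L=6; G->plug->G->R->G->L->F->refl->H->L'->A->R'->F->plug->F
Char 7 ('B'): step: R->7, L=6; B->plug->B->R->B->L->D->refl->B->L'->H->R'->E->plug->E
Char 8 ('C'): step: R->0, L->7 (L advanced); C->plug->C->R->B->L->D->refl->B->L'->D->R'->B->plug->B

Answer: GBCBGFEB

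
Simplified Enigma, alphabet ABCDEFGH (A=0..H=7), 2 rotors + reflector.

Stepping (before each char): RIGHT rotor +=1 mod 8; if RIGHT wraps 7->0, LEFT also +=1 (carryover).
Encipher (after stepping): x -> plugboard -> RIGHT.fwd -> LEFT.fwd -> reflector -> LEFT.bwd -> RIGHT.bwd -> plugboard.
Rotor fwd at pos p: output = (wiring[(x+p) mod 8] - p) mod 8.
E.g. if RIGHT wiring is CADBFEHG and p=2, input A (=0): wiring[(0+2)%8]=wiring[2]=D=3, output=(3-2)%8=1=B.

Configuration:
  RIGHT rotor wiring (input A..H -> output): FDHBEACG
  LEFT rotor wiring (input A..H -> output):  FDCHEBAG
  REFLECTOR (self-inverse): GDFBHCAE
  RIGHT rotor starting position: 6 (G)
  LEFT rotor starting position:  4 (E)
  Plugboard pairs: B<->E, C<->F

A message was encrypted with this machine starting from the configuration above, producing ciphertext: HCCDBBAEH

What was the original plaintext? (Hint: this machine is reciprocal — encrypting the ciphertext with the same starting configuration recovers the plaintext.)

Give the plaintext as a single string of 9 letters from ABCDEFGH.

Answer: GFAAHDGFF

Derivation:
Char 1 ('H'): step: R->7, L=4; H->plug->H->R->D->L->C->refl->F->L'->B->R'->G->plug->G
Char 2 ('C'): step: R->0, L->5 (L advanced); C->plug->F->R->A->L->E->refl->H->L'->H->R'->C->plug->F
Char 3 ('C'): step: R->1, L=5; C->plug->F->R->B->L->D->refl->B->L'->C->R'->A->plug->A
Char 4 ('D'): step: R->2, L=5; D->plug->D->R->G->L->C->refl->F->L'->F->R'->A->plug->A
Char 5 ('B'): step: R->3, L=5; B->plug->E->R->D->L->A->refl->G->L'->E->R'->H->plug->H
Char 6 ('B'): step: R->4, L=5; B->plug->E->R->B->L->D->refl->B->L'->C->R'->D->plug->D
Char 7 ('A'): step: R->5, L=5; A->plug->A->R->D->L->A->refl->G->L'->E->R'->G->plug->G
Char 8 ('E'): step: R->6, L=5; E->plug->B->R->A->L->E->refl->H->L'->H->R'->C->plug->F
Char 9 ('H'): step: R->7, L=5; H->plug->H->R->D->L->A->refl->G->L'->E->R'->C->plug->F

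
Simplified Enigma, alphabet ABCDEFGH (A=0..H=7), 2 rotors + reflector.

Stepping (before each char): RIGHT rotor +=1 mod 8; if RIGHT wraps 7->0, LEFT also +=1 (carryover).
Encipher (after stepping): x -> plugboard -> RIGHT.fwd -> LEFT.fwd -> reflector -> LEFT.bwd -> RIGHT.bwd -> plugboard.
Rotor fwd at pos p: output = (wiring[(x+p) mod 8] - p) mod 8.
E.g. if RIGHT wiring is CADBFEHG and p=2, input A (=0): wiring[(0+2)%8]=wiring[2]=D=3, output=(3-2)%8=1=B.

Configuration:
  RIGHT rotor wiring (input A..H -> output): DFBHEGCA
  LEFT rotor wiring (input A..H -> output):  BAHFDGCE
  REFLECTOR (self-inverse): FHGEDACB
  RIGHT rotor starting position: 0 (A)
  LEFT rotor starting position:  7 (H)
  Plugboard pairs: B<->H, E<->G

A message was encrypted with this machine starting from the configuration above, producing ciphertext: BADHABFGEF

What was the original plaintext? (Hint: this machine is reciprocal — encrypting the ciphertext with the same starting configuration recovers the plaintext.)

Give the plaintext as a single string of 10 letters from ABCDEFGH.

Char 1 ('B'): step: R->1, L=7; B->plug->H->R->C->L->B->refl->H->L'->G->R'->C->plug->C
Char 2 ('A'): step: R->2, L=7; A->plug->A->R->H->L->D->refl->E->L'->F->R'->B->plug->H
Char 3 ('D'): step: R->3, L=7; D->plug->D->R->H->L->D->refl->E->L'->F->R'->E->plug->G
Char 4 ('H'): step: R->4, L=7; H->plug->B->R->C->L->B->refl->H->L'->G->R'->C->plug->C
Char 5 ('A'): step: R->5, L=7; A->plug->A->R->B->L->C->refl->G->L'->E->R'->F->plug->F
Char 6 ('B'): step: R->6, L=7; B->plug->H->R->A->L->F->refl->A->L'->D->R'->E->plug->G
Char 7 ('F'): step: R->7, L=7; F->plug->F->R->F->L->E->refl->D->L'->H->R'->G->plug->E
Char 8 ('G'): step: R->0, L->0 (L advanced); G->plug->E->R->E->L->D->refl->E->L'->H->R'->D->plug->D
Char 9 ('E'): step: R->1, L=0; E->plug->G->R->H->L->E->refl->D->L'->E->R'->A->plug->A
Char 10 ('F'): step: R->2, L=0; F->plug->F->R->G->L->C->refl->G->L'->F->R'->B->plug->H

Answer: CHGCFGEDAH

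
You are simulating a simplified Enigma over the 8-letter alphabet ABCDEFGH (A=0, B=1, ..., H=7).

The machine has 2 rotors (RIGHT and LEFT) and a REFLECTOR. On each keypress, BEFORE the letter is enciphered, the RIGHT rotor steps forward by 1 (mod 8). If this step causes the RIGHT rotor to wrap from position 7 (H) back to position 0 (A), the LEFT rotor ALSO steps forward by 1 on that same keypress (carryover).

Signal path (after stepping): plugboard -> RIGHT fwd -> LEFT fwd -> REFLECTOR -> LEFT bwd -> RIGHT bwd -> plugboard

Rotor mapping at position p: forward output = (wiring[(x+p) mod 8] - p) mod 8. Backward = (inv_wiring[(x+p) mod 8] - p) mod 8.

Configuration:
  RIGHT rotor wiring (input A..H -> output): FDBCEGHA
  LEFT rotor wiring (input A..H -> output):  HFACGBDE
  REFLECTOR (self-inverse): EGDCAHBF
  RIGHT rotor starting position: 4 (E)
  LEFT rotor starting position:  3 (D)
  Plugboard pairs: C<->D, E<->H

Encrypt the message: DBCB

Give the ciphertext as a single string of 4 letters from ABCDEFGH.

Answer: GFDF

Derivation:
Char 1 ('D'): step: R->5, L=3; D->plug->C->R->D->L->A->refl->E->L'->F->R'->G->plug->G
Char 2 ('B'): step: R->6, L=3; B->plug->B->R->C->L->G->refl->B->L'->E->R'->F->plug->F
Char 3 ('C'): step: R->7, L=3; C->plug->D->R->C->L->G->refl->B->L'->E->R'->C->plug->D
Char 4 ('B'): step: R->0, L->4 (L advanced); B->plug->B->R->D->L->A->refl->E->L'->G->R'->F->plug->F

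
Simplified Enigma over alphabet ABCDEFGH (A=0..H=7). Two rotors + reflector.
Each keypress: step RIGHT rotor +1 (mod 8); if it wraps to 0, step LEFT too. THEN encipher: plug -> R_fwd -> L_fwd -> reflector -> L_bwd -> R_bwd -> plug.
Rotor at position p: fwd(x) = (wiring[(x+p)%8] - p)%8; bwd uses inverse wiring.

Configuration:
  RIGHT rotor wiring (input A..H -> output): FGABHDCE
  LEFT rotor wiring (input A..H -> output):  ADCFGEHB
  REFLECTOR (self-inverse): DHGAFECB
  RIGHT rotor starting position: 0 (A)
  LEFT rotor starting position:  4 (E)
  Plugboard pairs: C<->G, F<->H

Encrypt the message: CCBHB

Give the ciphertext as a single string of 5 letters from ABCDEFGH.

Char 1 ('C'): step: R->1, L=4; C->plug->G->R->D->L->F->refl->E->L'->E->R'->H->plug->F
Char 2 ('C'): step: R->2, L=4; C->plug->G->R->D->L->F->refl->E->L'->E->R'->H->plug->F
Char 3 ('B'): step: R->3, L=4; B->plug->B->R->E->L->E->refl->F->L'->D->R'->G->plug->C
Char 4 ('H'): step: R->4, L=4; H->plug->F->R->C->L->D->refl->A->L'->B->R'->E->plug->E
Char 5 ('B'): step: R->5, L=4; B->plug->B->R->F->L->H->refl->B->L'->H->R'->C->plug->G

Answer: FFCEG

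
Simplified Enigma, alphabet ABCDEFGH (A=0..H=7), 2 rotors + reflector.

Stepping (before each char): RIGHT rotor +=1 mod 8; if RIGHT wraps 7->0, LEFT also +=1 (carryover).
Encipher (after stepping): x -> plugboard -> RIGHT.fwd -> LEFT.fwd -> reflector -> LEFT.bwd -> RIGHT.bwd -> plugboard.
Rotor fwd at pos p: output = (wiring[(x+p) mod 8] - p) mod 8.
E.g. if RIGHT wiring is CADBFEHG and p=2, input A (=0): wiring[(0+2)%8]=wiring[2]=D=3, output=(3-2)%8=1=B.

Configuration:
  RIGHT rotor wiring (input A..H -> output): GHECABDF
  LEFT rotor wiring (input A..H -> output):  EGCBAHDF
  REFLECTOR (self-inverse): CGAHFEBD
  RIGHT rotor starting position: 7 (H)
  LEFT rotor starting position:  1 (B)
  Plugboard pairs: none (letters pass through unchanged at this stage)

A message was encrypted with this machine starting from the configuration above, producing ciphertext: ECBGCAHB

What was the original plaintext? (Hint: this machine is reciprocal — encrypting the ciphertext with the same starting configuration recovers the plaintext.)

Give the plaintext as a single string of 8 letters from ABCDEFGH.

Answer: AHCEFEBE

Derivation:
Char 1 ('E'): step: R->0, L->2 (L advanced); E->plug->E->R->A->L->A->refl->C->L'->G->R'->A->plug->A
Char 2 ('C'): step: R->1, L=2; C->plug->C->R->B->L->H->refl->D->L'->F->R'->H->plug->H
Char 3 ('B'): step: R->2, L=2; B->plug->B->R->A->L->A->refl->C->L'->G->R'->C->plug->C
Char 4 ('G'): step: R->3, L=2; G->plug->G->R->E->L->B->refl->G->L'->C->R'->E->plug->E
Char 5 ('C'): step: R->4, L=2; C->plug->C->R->H->L->E->refl->F->L'->D->R'->F->plug->F
Char 6 ('A'): step: R->5, L=2; A->plug->A->R->E->L->B->refl->G->L'->C->R'->E->plug->E
Char 7 ('H'): step: R->6, L=2; H->plug->H->R->D->L->F->refl->E->L'->H->R'->B->plug->B
Char 8 ('B'): step: R->7, L=2; B->plug->B->R->H->L->E->refl->F->L'->D->R'->E->plug->E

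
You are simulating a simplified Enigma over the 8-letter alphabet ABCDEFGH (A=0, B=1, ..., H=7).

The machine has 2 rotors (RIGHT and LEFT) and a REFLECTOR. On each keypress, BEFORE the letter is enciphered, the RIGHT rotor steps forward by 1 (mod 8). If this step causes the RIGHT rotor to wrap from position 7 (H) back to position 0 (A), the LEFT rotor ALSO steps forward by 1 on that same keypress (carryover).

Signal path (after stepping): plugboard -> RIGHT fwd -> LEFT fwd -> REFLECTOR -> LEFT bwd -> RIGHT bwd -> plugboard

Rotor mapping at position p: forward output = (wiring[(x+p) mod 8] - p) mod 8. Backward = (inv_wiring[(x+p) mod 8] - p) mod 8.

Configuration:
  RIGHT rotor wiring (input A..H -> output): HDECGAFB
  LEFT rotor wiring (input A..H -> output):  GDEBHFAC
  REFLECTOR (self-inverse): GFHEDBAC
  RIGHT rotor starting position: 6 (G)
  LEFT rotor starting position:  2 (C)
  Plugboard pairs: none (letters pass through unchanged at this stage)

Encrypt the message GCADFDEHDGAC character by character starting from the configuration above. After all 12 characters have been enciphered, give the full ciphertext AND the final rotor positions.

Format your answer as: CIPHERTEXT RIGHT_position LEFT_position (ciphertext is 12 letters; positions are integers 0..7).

Char 1 ('G'): step: R->7, L=2; G->plug->G->R->B->L->H->refl->C->L'->A->R'->B->plug->B
Char 2 ('C'): step: R->0, L->3 (L advanced); C->plug->C->R->E->L->H->refl->C->L'->C->R'->D->plug->D
Char 3 ('A'): step: R->1, L=3; A->plug->A->R->C->L->C->refl->H->L'->E->R'->F->plug->F
Char 4 ('D'): step: R->2, L=3; D->plug->D->R->G->L->A->refl->G->L'->A->R'->B->plug->B
Char 5 ('F'): step: R->3, L=3; F->plug->F->R->E->L->H->refl->C->L'->C->R'->D->plug->D
Char 6 ('D'): step: R->4, L=3; D->plug->D->R->F->L->D->refl->E->L'->B->R'->C->plug->C
Char 7 ('E'): step: R->5, L=3; E->plug->E->R->G->L->A->refl->G->L'->A->R'->B->plug->B
Char 8 ('H'): step: R->6, L=3; H->plug->H->R->C->L->C->refl->H->L'->E->R'->F->plug->F
Char 9 ('D'): step: R->7, L=3; D->plug->D->R->F->L->D->refl->E->L'->B->R'->G->plug->G
Char 10 ('G'): step: R->0, L->4 (L advanced); G->plug->G->R->F->L->H->refl->C->L'->E->R'->C->plug->C
Char 11 ('A'): step: R->1, L=4; A->plug->A->R->C->L->E->refl->D->L'->A->R'->G->plug->G
Char 12 ('C'): step: R->2, L=4; C->plug->C->R->E->L->C->refl->H->L'->F->R'->G->plug->G
Final: ciphertext=BDFBDCBFGCGG, RIGHT=2, LEFT=4

Answer: BDFBDCBFGCGG 2 4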